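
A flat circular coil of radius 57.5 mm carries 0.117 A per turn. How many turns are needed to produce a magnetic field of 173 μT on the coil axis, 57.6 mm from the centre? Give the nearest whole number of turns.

For an N-turn coil, B = Nμ₀IR²/[2(R²+z²)^(3/2)]. A single turn gives B₁ = 4.51×10⁻⁷ T with R = 0.0575 m, z = 0.0576 m.
N = B/B₁ = 1.73×10⁻⁴ / 4.51×10⁻⁷ = 383.73.

N = 384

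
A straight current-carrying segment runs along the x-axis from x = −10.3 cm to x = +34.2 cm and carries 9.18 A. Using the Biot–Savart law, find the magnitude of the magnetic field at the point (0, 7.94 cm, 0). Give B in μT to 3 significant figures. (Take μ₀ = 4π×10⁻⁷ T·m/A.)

For a finite straight segment, B = (μ₀I/4πd)(sinθ₁ + sinθ₂), where θ₁, θ₂ are the angles from the perpendicular to each end.
The perpendicular distance is d = 0.0794 m; the end-offsets along the wire are a = 0.103 m and b = 0.342 m.
sinθ₁ = 0.103/√(0.103²+0.0794²) = 0.7920; sinθ₂ = 0.342/√(0.342²+0.0794²) = 0.9741.
B = (4π×10⁻⁷ × 9.18) / (4π × 0.0794) × (0.7920 + 0.9741) = 2.04×10⁻⁵ T.

B ≈ 20.4 μT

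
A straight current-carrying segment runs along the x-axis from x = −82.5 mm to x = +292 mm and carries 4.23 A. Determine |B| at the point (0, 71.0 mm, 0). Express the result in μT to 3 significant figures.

For a finite straight segment, B = (μ₀I/4πd)(sinθ₁ + sinθ₂), where θ₁, θ₂ are the angles from the perpendicular to each end.
The perpendicular distance is d = 0.071 m; the end-offsets along the wire are a = 0.0825 m and b = 0.292 m.
sinθ₁ = 0.0825/√(0.0825²+0.071²) = 0.7580; sinθ₂ = 0.292/√(0.292²+0.071²) = 0.9717.
B = (4π×10⁻⁷ × 4.23) / (4π × 0.071) × (0.7580 + 0.9717) = 1.03×10⁻⁵ T.

B ≈ 10.3 μT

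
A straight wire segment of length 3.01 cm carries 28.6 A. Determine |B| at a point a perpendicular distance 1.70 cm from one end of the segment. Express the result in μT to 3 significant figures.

For a finite straight segment, B = (μ₀I/4πd)(sinθ₁ + sinθ₂), where θ₁, θ₂ are the angles from the perpendicular to each end.
The perpendicular foot is at one end, so the two end-offsets along the wire are 0 and L = 0.0301 m.
sinθ₁ = 0/√(0²+0.017²) = 0.0000; sinθ₂ = 0.0301/√(0.0301²+0.017²) = 0.8707.
B = (4π×10⁻⁷ × 28.6) / (4π × 0.017) × (0.0000 + 0.8707) = 1.46×10⁻⁴ T.

B ≈ 146 μT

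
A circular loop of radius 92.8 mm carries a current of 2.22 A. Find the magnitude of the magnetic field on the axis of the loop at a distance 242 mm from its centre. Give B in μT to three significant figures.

On the axis of a circular loop, B = μ₀IR² / [2(R²+z²)^(3/2)].
R² + z² = (0.0928)² + (0.242)² = 0.06718 m², and (R²+z²)^(3/2) = 1.74×10⁻² m³.
B = (4π×10⁻⁷ × 2.22 × 0.008612) / (2 × 1.74×10⁻²) = 6.90×10⁻⁷ T.

B ≈ 0.690 μT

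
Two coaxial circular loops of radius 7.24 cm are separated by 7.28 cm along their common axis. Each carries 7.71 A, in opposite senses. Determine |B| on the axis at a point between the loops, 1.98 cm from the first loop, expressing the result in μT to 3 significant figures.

B ≈ 24.9 μT

Each loop contributes B = μ₀IR²/[2(R²+z²)^(3/2)] on the axis, with z measured from that loop.
Loop 1 (z = 0.0198 m): B₁ = 6.00×10⁻⁵ T. Loop 2 (z = 0.053 m): B₂ = 3.52×10⁻⁵ T.
The fields oppose: B = |B₁ − B₂| = 2.49×10⁻⁵ T.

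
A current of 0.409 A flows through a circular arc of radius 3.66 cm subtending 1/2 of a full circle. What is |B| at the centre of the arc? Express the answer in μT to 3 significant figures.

The Biot–Savart field of a circular arc at its centre is B = μ₀Iφ/(4πR), with φ = 3.142 rad.
B = (4π×10⁻⁷ × 0.409 × 3.142) / (4π × 0.0366) = 3.51×10⁻⁶ T.

B ≈ 3.51 μT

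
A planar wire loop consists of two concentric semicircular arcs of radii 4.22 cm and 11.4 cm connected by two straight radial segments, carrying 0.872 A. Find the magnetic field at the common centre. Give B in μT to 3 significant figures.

The radial connectors point toward the centre, so dl × r̂ = 0 and they contribute nothing.
Each semicircle gives μ₀I/(4R): inner arc 6.49×10⁻⁶ T, outer arc 2.40×10⁻⁶ T.
The two arcs carry current in opposite angular senses, so their fields oppose: B = |6.49×10⁻⁶ − 2.40×10⁻⁶| = 4.09×10⁻⁶ T.

B ≈ 4.09 μT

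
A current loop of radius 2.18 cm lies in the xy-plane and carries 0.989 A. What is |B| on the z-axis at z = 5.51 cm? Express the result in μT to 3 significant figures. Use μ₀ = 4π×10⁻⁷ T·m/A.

B ≈ 1.42 μT

On the axis of a circular loop, B = μ₀IR² / [2(R²+z²)^(3/2)].
R² + z² = (0.0218)² + (0.0551)² = 0.003511 m², and (R²+z²)^(3/2) = 2.08×10⁻⁴ m³.
B = (4π×10⁻⁷ × 0.989 × 0.0004752) / (2 × 2.08×10⁻⁴) = 1.42×10⁻⁶ T.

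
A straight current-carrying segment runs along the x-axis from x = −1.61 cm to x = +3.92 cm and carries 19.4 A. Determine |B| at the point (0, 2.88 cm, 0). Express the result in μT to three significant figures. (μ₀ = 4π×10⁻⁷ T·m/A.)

B ≈ 87.2 μT

For a finite straight segment, B = (μ₀I/4πd)(sinθ₁ + sinθ₂), where θ₁, θ₂ are the angles from the perpendicular to each end.
The perpendicular distance is d = 0.0288 m; the end-offsets along the wire are a = 0.0161 m and b = 0.0392 m.
sinθ₁ = 0.0161/√(0.0161²+0.0288²) = 0.4880; sinθ₂ = 0.0392/√(0.0392²+0.0288²) = 0.8059.
B = (4π×10⁻⁷ × 19.4) / (4π × 0.0288) × (0.4880 + 0.8059) = 8.72×10⁻⁵ T.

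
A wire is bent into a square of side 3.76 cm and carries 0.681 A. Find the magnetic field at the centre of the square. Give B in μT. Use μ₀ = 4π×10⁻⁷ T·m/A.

B ≈ 20.5 μT

Each side is a finite straight segment at perpendicular distance d = a/(2 tan(π/4)) = 0.0188 m from the centre, with end-angles ±π/4.
One side contributes B₁ = (μ₀I/4πd)·2 sin(π/4) = 5.12×10⁻⁶ T.
All 4 sides add in the same direction: B = 4 × 5.12×10⁻⁶ = 2.05×10⁻⁵ T.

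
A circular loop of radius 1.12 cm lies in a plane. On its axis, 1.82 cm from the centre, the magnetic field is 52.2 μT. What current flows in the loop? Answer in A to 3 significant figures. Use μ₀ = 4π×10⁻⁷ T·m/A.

On the axis of a loop, B = μ₀IR²/[2(R²+z²)^(3/2)], so I = 2B(R²+z²)^(3/2)/(μ₀R²).
R² + z² = 0.0001254 + 0.0003312 = 0.0004567 m²; raised to 3/2 gives 9.76×10⁻⁶ m³.
I = 2 × 5.22×10⁻⁵ × 9.76×10⁻⁶ / (1.26×10⁻⁶ × 0.0001254) = 6.46 A.

I ≈ 6.46 A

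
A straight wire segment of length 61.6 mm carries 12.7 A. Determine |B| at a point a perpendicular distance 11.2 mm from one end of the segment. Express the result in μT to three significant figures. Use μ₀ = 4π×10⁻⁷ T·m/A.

For a finite straight segment, B = (μ₀I/4πd)(sinθ₁ + sinθ₂), where θ₁, θ₂ are the angles from the perpendicular to each end.
The perpendicular foot is at one end, so the two end-offsets along the wire are 0 and L = 0.0616 m.
sinθ₁ = 0/√(0²+0.0112²) = 0.0000; sinθ₂ = 0.0616/√(0.0616²+0.0112²) = 0.9839.
B = (4π×10⁻⁷ × 12.7) / (4π × 0.0112) × (0.0000 + 0.9839) = 1.12×10⁻⁴ T.

B ≈ 112 μT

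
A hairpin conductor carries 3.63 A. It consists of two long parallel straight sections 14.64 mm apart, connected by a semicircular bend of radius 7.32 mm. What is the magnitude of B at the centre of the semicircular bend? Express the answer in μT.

The semicircular arc contributes B_arc = μ₀I·π/(4πR) = μ₀I/(4R) = 1.56×10⁻⁴ T.
Each semi-infinite lead is at perpendicular distance R = 0.00732 m from the centre, with the perpendicular foot at its near end, so it contributes μ₀I/(4πR); both point the same way, together 9.92×10⁻⁵ T.
Arc and leads all point the same direction: B = 1.56×10⁻⁴ + 9.92×10⁻⁵ = 2.55×10⁻⁴ T.

B ≈ 255 μT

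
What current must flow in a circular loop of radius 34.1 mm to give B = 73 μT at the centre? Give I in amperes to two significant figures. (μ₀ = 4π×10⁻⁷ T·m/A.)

At the centre of a circular loop B = μ₀I/(2R), so I = 2RB/μ₀.
With R = 0.0341 m, I = 2 × 0.0341 × 7.30×10⁻⁵ / (4π×10⁻⁷) = 3.96 A.

I ≈ 4.0 A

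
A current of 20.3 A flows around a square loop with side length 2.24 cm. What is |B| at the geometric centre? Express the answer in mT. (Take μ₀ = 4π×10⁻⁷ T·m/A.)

Each side is a finite straight segment at perpendicular distance d = a/(2 tan(π/4)) = 0.0112 m from the centre, with end-angles ±π/4.
One side contributes B₁ = (μ₀I/4πd)·2 sin(π/4) = 2.56×10⁻⁴ T.
All 4 sides add in the same direction: B = 4 × 2.56×10⁻⁴ = 1.03×10⁻³ T.

B ≈ 1.03 mT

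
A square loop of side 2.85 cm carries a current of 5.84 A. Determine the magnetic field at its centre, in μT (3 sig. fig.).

B ≈ 232 μT

Each side is a finite straight segment at perpendicular distance d = a/(2 tan(π/4)) = 0.01425 m from the centre, with end-angles ±π/4.
One side contributes B₁ = (μ₀I/4πd)·2 sin(π/4) = 5.80×10⁻⁵ T.
All 4 sides add in the same direction: B = 4 × 5.80×10⁻⁵ = 2.32×10⁻⁴ T.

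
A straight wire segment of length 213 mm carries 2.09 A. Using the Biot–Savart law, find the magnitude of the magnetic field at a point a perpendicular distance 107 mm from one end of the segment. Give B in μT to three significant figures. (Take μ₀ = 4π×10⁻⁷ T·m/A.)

B ≈ 1.75 μT

For a finite straight segment, B = (μ₀I/4πd)(sinθ₁ + sinθ₂), where θ₁, θ₂ are the angles from the perpendicular to each end.
The perpendicular foot is at one end, so the two end-offsets along the wire are 0 and L = 0.213 m.
sinθ₁ = 0/√(0²+0.107²) = 0.0000; sinθ₂ = 0.213/√(0.213²+0.107²) = 0.8936.
B = (4π×10⁻⁷ × 2.09) / (4π × 0.107) × (0.0000 + 0.8936) = 1.75×10⁻⁶ T.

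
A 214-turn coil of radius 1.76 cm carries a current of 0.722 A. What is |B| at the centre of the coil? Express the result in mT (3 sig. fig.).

B ≈ 5.52 mT

For an N-turn flat coil, B = Nμ₀I/(2R) with R = 0.0176 m.
B = 214 × 2.58×10⁻⁵ T = 5.52×10⁻³ T.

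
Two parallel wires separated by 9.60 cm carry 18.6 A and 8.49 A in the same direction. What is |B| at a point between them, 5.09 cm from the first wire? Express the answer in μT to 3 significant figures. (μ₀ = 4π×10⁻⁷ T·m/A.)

Each long wire gives B = μ₀I/(2πd). Distances are d₁ = 0.0509 m and d₂ = 0.0451 m.
B₁ = 7.31×10⁻⁵ T, B₂ = 3.76×10⁻⁵ T.
Between parallel currents the two contributions point in opposite directions, so they subtract. B = |B₁ − B₂| = |7.31×10⁻⁵ − 3.76×10⁻⁵| = 3.54×10⁻⁵ T.

B ≈ 35.4 μT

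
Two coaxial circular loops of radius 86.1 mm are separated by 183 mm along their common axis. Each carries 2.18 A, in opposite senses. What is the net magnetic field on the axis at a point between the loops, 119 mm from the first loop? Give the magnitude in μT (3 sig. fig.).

Each loop contributes B = μ₀IR²/[2(R²+z²)^(3/2)] on the axis, with z measured from that loop.
Loop 1 (z = 0.119 m): B₁ = 3.20×10⁻⁶ T. Loop 2 (z = 0.064 m): B₂ = 8.22×10⁻⁶ T.
The fields oppose: B = |B₁ − B₂| = 5.02×10⁻⁶ T.

B ≈ 5.02 μT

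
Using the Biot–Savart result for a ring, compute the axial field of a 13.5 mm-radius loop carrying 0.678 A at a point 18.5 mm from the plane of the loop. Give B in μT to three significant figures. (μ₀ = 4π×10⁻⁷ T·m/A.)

B ≈ 6.46 μT

On the axis of a circular loop, B = μ₀IR² / [2(R²+z²)^(3/2)].
R² + z² = (0.0135)² + (0.0185)² = 0.0005245 m², and (R²+z²)^(3/2) = 1.20×10⁻⁵ m³.
B = (4π×10⁻⁷ × 0.678 × 0.0001822) / (2 × 1.20×10⁻⁵) = 6.46×10⁻⁶ T.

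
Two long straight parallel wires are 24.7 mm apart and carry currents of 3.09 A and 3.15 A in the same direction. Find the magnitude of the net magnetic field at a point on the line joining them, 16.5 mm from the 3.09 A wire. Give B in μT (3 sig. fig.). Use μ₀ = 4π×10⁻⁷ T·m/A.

B ≈ 39.4 μT

Each long wire gives B = μ₀I/(2πd). Distances are d₁ = 0.0165 m and d₂ = 0.0082 m.
B₁ = 3.75×10⁻⁵ T, B₂ = 7.68×10⁻⁵ T.
Between parallel currents the two contributions point in opposite directions, so they subtract. B = |B₁ − B₂| = |3.75×10⁻⁵ − 7.68×10⁻⁵| = 3.94×10⁻⁵ T.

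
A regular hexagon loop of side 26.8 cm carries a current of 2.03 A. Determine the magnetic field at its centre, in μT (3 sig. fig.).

Each side is a finite straight segment at perpendicular distance d = a/(2 tan(π/6)) = 0.2321 m from the centre, with end-angles ±π/6.
One side contributes B₁ = (μ₀I/4πd)·2 sin(π/6) = 8.75×10⁻⁷ T.
All 6 sides add in the same direction: B = 6 × 8.75×10⁻⁷ = 5.25×10⁻⁶ T.

B ≈ 5.25 μT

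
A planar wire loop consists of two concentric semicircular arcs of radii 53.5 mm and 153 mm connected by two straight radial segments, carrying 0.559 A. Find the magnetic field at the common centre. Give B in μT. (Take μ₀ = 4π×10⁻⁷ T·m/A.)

B ≈ 2.13 μT

The radial connectors point toward the centre, so dl × r̂ = 0 and they contribute nothing.
Each semicircle gives μ₀I/(4R): inner arc 3.28×10⁻⁶ T, outer arc 1.15×10⁻⁶ T.
The two arcs carry current in opposite angular senses, so their fields oppose: B = |3.28×10⁻⁶ − 1.15×10⁻⁶| = 2.13×10⁻⁶ T.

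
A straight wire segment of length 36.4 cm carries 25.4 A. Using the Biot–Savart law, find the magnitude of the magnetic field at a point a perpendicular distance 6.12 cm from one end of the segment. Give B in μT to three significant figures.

B ≈ 40.9 μT

For a finite straight segment, B = (μ₀I/4πd)(sinθ₁ + sinθ₂), where θ₁, θ₂ are the angles from the perpendicular to each end.
The perpendicular foot is at one end, so the two end-offsets along the wire are 0 and L = 0.364 m.
sinθ₁ = 0/√(0²+0.0612²) = 0.0000; sinθ₂ = 0.364/√(0.364²+0.0612²) = 0.9862.
B = (4π×10⁻⁷ × 25.4) / (4π × 0.0612) × (0.0000 + 0.9862) = 4.09×10⁻⁵ T.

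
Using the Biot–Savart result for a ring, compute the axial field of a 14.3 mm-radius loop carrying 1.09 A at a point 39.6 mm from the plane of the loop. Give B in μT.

B ≈ 1.88 μT

On the axis of a circular loop, B = μ₀IR² / [2(R²+z²)^(3/2)].
R² + z² = (0.0143)² + (0.0396)² = 0.001773 m², and (R²+z²)^(3/2) = 7.46×10⁻⁵ m³.
B = (4π×10⁻⁷ × 1.09 × 0.0002045) / (2 × 7.46×10⁻⁵) = 1.88×10⁻⁶ T.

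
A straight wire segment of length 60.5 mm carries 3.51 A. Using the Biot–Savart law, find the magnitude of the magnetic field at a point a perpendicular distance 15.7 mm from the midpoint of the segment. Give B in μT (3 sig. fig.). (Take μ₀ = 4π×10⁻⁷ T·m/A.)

B ≈ 39.7 μT

For a finite straight segment, B = (μ₀I/4πd)(sinθ₁ + sinθ₂), where θ₁, θ₂ are the angles from the perpendicular to each end.
The perpendicular from the point meets the wire at its midpoint, so each end is L/2 = 0.03025 m away along the wire.
sinθ₁ = 0.03025/√(0.03025²+0.0157²) = 0.8876; sinθ₂ = 0.03025/√(0.03025²+0.0157²) = 0.8876.
B = (4π×10⁻⁷ × 3.51) / (4π × 0.0157) × (0.8876 + 0.8876) = 3.97×10⁻⁵ T.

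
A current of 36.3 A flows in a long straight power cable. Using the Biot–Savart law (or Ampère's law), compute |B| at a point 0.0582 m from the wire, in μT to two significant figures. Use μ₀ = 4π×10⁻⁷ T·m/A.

For an infinitely long straight wire, B = μ₀I/(2πd).
B = (4π×10⁻⁷ × 36.3) / (2π × 0.0582) = 1.25×10⁻⁴ T.

B ≈ 120 μT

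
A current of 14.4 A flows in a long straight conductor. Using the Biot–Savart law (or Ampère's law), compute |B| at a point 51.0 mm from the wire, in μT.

For an infinitely long straight wire, B = μ₀I/(2πd).
B = (4π×10⁻⁷ × 14.4) / (2π × 0.051) = 5.65×10⁻⁵ T.

B ≈ 56.5 μT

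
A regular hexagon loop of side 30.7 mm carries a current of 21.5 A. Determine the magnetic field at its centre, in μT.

B ≈ 485 μT

Each side is a finite straight segment at perpendicular distance d = a/(2 tan(π/6)) = 0.02659 m from the centre, with end-angles ±π/6.
One side contributes B₁ = (μ₀I/4πd)·2 sin(π/6) = 8.09×10⁻⁵ T.
All 6 sides add in the same direction: B = 6 × 8.09×10⁻⁵ = 4.85×10⁻⁴ T.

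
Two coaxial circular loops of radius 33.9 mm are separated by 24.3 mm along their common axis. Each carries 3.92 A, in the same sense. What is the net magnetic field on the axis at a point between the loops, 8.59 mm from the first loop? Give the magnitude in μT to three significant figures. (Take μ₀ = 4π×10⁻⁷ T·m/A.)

B ≈ 120 μT

Each loop contributes B = μ₀IR²/[2(R²+z²)^(3/2)] on the axis, with z measured from that loop.
Loop 1 (z = 0.00859 m): B₁ = 6.62×10⁻⁵ T. Loop 2 (z = 0.01571 m): B₂ = 5.43×10⁻⁵ T.
The fields add: B = B₁ + B₂ = 1.20×10⁻⁴ T.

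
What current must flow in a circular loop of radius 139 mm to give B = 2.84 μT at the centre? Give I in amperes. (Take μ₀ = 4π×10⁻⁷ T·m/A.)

I ≈ 0.628 A

At the centre of a circular loop B = μ₀I/(2R), so I = 2RB/μ₀.
With R = 0.139 m, I = 2 × 0.139 × 2.84×10⁻⁶ / (4π×10⁻⁷) = 0.628 A.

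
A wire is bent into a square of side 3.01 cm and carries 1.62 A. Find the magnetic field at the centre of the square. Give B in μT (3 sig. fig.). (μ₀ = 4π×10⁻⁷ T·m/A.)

Each side is a finite straight segment at perpendicular distance d = a/(2 tan(π/4)) = 0.01505 m from the centre, with end-angles ±π/4.
One side contributes B₁ = (μ₀I/4πd)·2 sin(π/4) = 1.52×10⁻⁵ T.
All 4 sides add in the same direction: B = 4 × 1.52×10⁻⁵ = 6.09×10⁻⁵ T.

B ≈ 60.9 μT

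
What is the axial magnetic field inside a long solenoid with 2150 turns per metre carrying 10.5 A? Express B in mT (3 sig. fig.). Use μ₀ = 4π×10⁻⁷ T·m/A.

Inside a long solenoid, B = μ₀nI with n = 2150 turns/m.
B = 4π×10⁻⁷ × 2150 × 10.5 = 2.84×10⁻² T.

B ≈ 28.4 mT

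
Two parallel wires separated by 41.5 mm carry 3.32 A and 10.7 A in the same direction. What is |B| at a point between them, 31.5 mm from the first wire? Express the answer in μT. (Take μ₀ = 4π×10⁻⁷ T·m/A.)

Each long wire gives B = μ₀I/(2πd). Distances are d₁ = 0.0315 m and d₂ = 0.01 m.
B₁ = 2.11×10⁻⁵ T, B₂ = 2.14×10⁻⁴ T.
Between parallel currents the two contributions point in opposite directions, so they subtract. B = |B₁ − B₂| = |2.11×10⁻⁵ − 2.14×10⁻⁴| = 1.93×10⁻⁴ T.

B ≈ 193 μT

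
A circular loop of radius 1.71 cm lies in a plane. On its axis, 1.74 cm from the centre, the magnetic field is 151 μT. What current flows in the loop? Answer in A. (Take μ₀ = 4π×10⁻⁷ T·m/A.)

I ≈ 11.9 A

On the axis of a loop, B = μ₀IR²/[2(R²+z²)^(3/2)], so I = 2B(R²+z²)^(3/2)/(μ₀R²).
R² + z² = 0.0002924 + 0.0003028 = 0.0005952 m²; raised to 3/2 gives 1.45×10⁻⁵ m³.
I = 2 × 1.51×10⁻⁴ × 1.45×10⁻⁵ / (1.26×10⁻⁶ × 0.0002924) = 11.9 A.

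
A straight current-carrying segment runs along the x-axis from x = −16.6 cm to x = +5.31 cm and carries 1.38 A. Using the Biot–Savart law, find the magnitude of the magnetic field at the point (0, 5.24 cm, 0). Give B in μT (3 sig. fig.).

B ≈ 4.39 μT

For a finite straight segment, B = (μ₀I/4πd)(sinθ₁ + sinθ₂), where θ₁, θ₂ are the angles from the perpendicular to each end.
The perpendicular distance is d = 0.0524 m; the end-offsets along the wire are a = 0.166 m and b = 0.0531 m.
sinθ₁ = 0.166/√(0.166²+0.0524²) = 0.9536; sinθ₂ = 0.0531/√(0.0531²+0.0524²) = 0.7118.
B = (4π×10⁻⁷ × 1.38) / (4π × 0.0524) × (0.9536 + 0.7118) = 4.39×10⁻⁶ T.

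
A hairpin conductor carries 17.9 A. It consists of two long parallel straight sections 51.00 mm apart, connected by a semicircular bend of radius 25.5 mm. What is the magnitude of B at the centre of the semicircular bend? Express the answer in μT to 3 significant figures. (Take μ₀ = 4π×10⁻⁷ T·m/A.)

B ≈ 361 μT

The semicircular arc contributes B_arc = μ₀I·π/(4πR) = μ₀I/(4R) = 2.21×10⁻⁴ T.
Each semi-infinite lead is at perpendicular distance R = 0.0255 m from the centre, with the perpendicular foot at its near end, so it contributes μ₀I/(4πR); both point the same way, together 1.40×10⁻⁴ T.
Arc and leads all point the same direction: B = 2.21×10⁻⁴ + 1.40×10⁻⁴ = 3.61×10⁻⁴ T.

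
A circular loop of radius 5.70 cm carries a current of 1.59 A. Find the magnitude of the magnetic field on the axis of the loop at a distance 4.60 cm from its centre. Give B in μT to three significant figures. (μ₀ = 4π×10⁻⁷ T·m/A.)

B ≈ 8.26 μT

On the axis of a circular loop, B = μ₀IR² / [2(R²+z²)^(3/2)].
R² + z² = (0.057)² + (0.046)² = 0.005365 m², and (R²+z²)^(3/2) = 3.93×10⁻⁴ m³.
B = (4π×10⁻⁷ × 1.59 × 0.003249) / (2 × 3.93×10⁻⁴) = 8.26×10⁻⁶ T.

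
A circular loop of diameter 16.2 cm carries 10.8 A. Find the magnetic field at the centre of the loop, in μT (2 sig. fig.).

B ≈ 84 μT

At the centre of a circular loop the Biot–Savart law gives B = μ₀I/(2R) (so R = 0.081 m).
B = (4π×10⁻⁷ × 10.8) / (2 × 0.081) = 8.38×10⁻⁵ T.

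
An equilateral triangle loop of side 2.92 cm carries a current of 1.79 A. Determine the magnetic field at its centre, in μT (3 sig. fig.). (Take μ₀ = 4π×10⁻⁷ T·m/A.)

Each side is a finite straight segment at perpendicular distance d = a/(2 tan(π/3)) = 0.008429 m from the centre, with end-angles ±π/3.
One side contributes B₁ = (μ₀I/4πd)·2 sin(π/3) = 3.68×10⁻⁵ T.
All 3 sides add in the same direction: B = 3 × 3.68×10⁻⁵ = 1.10×10⁻⁴ T.

B ≈ 110 μT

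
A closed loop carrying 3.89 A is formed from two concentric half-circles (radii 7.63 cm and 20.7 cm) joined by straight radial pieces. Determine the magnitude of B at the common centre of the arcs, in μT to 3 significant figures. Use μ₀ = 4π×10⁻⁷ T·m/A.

The radial connectors point toward the centre, so dl × r̂ = 0 and they contribute nothing.
Each semicircle gives μ₀I/(4R): inner arc 1.60×10⁻⁵ T, outer arc 5.90×10⁻⁶ T.
The two arcs carry current in opposite angular senses, so their fields oppose: B = |1.60×10⁻⁵ − 5.90×10⁻⁶| = 1.01×10⁻⁵ T.

B ≈ 10.1 μT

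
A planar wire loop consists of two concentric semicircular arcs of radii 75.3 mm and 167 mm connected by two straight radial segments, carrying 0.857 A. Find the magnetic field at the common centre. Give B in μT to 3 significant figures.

B ≈ 1.96 μT

The radial connectors point toward the centre, so dl × r̂ = 0 and they contribute nothing.
Each semicircle gives μ₀I/(4R): inner arc 3.58×10⁻⁶ T, outer arc 1.61×10⁻⁶ T.
The two arcs carry current in opposite angular senses, so their fields oppose: B = |3.58×10⁻⁶ − 1.61×10⁻⁶| = 1.96×10⁻⁶ T.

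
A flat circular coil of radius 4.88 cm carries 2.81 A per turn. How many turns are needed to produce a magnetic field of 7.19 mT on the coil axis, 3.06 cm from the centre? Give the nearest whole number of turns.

For an N-turn coil, B = Nμ₀IR²/[2(R²+z²)^(3/2)]. A single turn gives B₁ = 2.20×10⁻⁵ T with R = 0.0488 m, z = 0.0306 m.
N = B/B₁ = 7.19×10⁻³ / 2.20×10⁻⁵ = 326.80.

N = 327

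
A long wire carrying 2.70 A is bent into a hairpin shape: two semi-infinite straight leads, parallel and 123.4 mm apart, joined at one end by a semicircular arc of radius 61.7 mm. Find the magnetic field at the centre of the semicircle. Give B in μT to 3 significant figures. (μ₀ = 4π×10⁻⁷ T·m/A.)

The semicircular arc contributes B_arc = μ₀I·π/(4πR) = μ₀I/(4R) = 1.37×10⁻⁵ T.
Each semi-infinite lead is at perpendicular distance R = 0.0617 m from the centre, with the perpendicular foot at its near end, so it contributes μ₀I/(4πR); both point the same way, together 8.75×10⁻⁶ T.
Arc and leads all point the same direction: B = 1.37×10⁻⁵ + 8.75×10⁻⁶ = 2.25×10⁻⁵ T.

B ≈ 22.5 μT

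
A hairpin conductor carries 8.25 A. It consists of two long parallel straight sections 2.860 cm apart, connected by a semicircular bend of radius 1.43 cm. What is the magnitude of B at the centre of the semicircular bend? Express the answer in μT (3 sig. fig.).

B ≈ 297 μT

The semicircular arc contributes B_arc = μ₀I·π/(4πR) = μ₀I/(4R) = 1.81×10⁻⁴ T.
Each semi-infinite lead is at perpendicular distance R = 0.0143 m from the centre, with the perpendicular foot at its near end, so it contributes μ₀I/(4πR); both point the same way, together 1.15×10⁻⁴ T.
Arc and leads all point the same direction: B = 1.81×10⁻⁴ + 1.15×10⁻⁴ = 2.97×10⁻⁴ T.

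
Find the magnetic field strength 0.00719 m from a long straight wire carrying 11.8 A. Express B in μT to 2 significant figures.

For an infinitely long straight wire, B = μ₀I/(2πd).
B = (4π×10⁻⁷ × 11.8) / (2π × 0.00719) = 3.28×10⁻⁴ T.

B ≈ 330 μT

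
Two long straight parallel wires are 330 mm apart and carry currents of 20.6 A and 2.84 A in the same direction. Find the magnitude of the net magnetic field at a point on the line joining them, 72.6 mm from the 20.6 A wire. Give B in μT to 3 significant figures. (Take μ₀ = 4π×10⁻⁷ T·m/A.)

B ≈ 54.5 μT

Each long wire gives B = μ₀I/(2πd). Distances are d₁ = 0.0726 m and d₂ = 0.2574 m.
B₁ = 5.67×10⁻⁵ T, B₂ = 2.21×10⁻⁶ T.
Between parallel currents the two contributions point in opposite directions, so they subtract. B = |B₁ − B₂| = |5.67×10⁻⁵ − 2.21×10⁻⁶| = 5.45×10⁻⁵ T.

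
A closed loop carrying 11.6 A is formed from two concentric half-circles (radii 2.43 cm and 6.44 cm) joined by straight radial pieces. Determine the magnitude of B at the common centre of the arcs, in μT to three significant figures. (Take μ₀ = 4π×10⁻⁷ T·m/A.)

The radial connectors point toward the centre, so dl × r̂ = 0 and they contribute nothing.
Each semicircle gives μ₀I/(4R): inner arc 1.50×10⁻⁴ T, outer arc 5.66×10⁻⁵ T.
The two arcs carry current in opposite angular senses, so their fields oppose: B = |1.50×10⁻⁴ − 5.66×10⁻⁵| = 9.34×10⁻⁵ T.

B ≈ 93.4 μT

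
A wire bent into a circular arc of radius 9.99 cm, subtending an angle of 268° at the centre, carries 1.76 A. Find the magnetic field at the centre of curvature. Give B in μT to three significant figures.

B ≈ 8.24 μT

The Biot–Savart field of a circular arc at its centre is B = μ₀Iφ/(4πR), with φ = 4.677 rad.
B = (4π×10⁻⁷ × 1.76 × 4.677) / (4π × 0.0999) = 8.24×10⁻⁶ T.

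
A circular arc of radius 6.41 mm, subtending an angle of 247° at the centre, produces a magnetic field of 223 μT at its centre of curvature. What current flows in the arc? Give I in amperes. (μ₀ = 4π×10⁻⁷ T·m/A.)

For a circular arc, B = μ₀Iφ/(4πR) with φ in radians; here φ = 4.311 rad.
So I = 4πRB/(μ₀φ) = 4π × 0.00641 × 2.23×10⁻⁴ / (4π×10⁻⁷ × 4.311) = 3.32 A.

I ≈ 3.32 A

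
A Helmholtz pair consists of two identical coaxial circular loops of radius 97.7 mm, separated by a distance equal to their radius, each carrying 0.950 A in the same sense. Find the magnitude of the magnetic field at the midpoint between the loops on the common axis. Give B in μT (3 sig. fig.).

Each loop contributes B = μ₀IR²/[2(R²+z²)^(3/2)] on the axis, with z measured from that loop.
Loop 1 (z = 0.04885 m): B₁ = 4.37×10⁻⁶ T. Loop 2 (z = 0.04885 m): B₂ = 4.37×10⁻⁶ T.
The fields add: B = B₁ + B₂ = 8.74×10⁻⁶ T.

B ≈ 8.74 μT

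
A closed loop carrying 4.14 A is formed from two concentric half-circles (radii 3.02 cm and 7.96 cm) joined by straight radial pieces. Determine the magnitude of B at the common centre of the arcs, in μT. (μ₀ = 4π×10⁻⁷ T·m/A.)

The radial connectors point toward the centre, so dl × r̂ = 0 and they contribute nothing.
Each semicircle gives μ₀I/(4R): inner arc 4.31×10⁻⁵ T, outer arc 1.63×10⁻⁵ T.
The two arcs carry current in opposite angular senses, so their fields oppose: B = |4.31×10⁻⁵ − 1.63×10⁻⁵| = 2.67×10⁻⁵ T.

B ≈ 26.7 μT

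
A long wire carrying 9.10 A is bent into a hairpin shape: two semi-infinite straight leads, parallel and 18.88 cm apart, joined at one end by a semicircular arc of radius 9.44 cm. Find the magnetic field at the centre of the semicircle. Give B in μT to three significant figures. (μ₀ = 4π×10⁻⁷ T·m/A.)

B ≈ 49.6 μT

The semicircular arc contributes B_arc = μ₀I·π/(4πR) = μ₀I/(4R) = 3.03×10⁻⁵ T.
Each semi-infinite lead is at perpendicular distance R = 0.0944 m from the centre, with the perpendicular foot at its near end, so it contributes μ₀I/(4πR); both point the same way, together 1.93×10⁻⁵ T.
Arc and leads all point the same direction: B = 3.03×10⁻⁵ + 1.93×10⁻⁵ = 4.96×10⁻⁵ T.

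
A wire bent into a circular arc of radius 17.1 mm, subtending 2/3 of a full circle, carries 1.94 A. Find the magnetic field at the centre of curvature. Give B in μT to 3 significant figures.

The Biot–Savart field of a circular arc at its centre is B = μ₀Iφ/(4πR), with φ = 4.189 rad.
B = (4π×10⁻⁷ × 1.94 × 4.189) / (4π × 0.0171) = 4.75×10⁻⁵ T.

B ≈ 47.5 μT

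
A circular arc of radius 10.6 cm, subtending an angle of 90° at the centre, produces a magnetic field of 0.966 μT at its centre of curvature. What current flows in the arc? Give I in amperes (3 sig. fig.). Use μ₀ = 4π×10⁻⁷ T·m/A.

I ≈ 0.652 A

For a circular arc, B = μ₀Iφ/(4πR) with φ in radians; here φ = 1.571 rad.
So I = 4πRB/(μ₀φ) = 4π × 0.106 × 9.66×10⁻⁷ / (4π×10⁻⁷ × 1.571) = 0.652 A.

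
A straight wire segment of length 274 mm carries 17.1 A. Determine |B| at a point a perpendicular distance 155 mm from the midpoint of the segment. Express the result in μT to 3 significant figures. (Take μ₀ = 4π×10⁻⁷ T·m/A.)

For a finite straight segment, B = (μ₀I/4πd)(sinθ₁ + sinθ₂), where θ₁, θ₂ are the angles from the perpendicular to each end.
The perpendicular from the point meets the wire at its midpoint, so each end is L/2 = 0.137 m away along the wire.
sinθ₁ = 0.137/√(0.137²+0.155²) = 0.6623; sinθ₂ = 0.137/√(0.137²+0.155²) = 0.6623.
B = (4π×10⁻⁷ × 17.1) / (4π × 0.155) × (0.6623 + 0.6623) = 1.46×10⁻⁵ T.

B ≈ 14.6 μT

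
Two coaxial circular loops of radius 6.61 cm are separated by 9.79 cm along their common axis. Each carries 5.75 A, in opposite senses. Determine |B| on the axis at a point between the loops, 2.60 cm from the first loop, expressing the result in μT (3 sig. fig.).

Each loop contributes B = μ₀IR²/[2(R²+z²)^(3/2)] on the axis, with z measured from that loop.
Loop 1 (z = 0.026 m): B₁ = 4.40×10⁻⁵ T. Loop 2 (z = 0.0719 m): B₂ = 1.69×10⁻⁵ T.
The fields oppose: B = |B₁ − B₂| = 2.71×10⁻⁵ T.

B ≈ 27.1 μT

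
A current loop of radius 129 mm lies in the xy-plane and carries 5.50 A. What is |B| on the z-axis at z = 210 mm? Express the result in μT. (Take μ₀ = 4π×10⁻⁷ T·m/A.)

B ≈ 3.84 μT

On the axis of a circular loop, B = μ₀IR² / [2(R²+z²)^(3/2)].
R² + z² = (0.129)² + (0.21)² = 0.06074 m², and (R²+z²)^(3/2) = 1.50×10⁻² m³.
B = (4π×10⁻⁷ × 5.50 × 0.01664) / (2 × 1.50×10⁻²) = 3.84×10⁻⁶ T.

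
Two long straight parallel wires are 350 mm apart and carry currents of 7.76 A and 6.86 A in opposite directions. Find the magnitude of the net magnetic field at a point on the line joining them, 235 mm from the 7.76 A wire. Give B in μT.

B ≈ 18.5 μT

Each long wire gives B = μ₀I/(2πd). Distances are d₁ = 0.235 m and d₂ = 0.115 m.
B₁ = 6.60×10⁻⁶ T, B₂ = 1.19×10⁻⁵ T.
Between antiparallel currents both contributions point the same way, so they add. B = B₁ + B₂ = 6.60×10⁻⁶ + 1.19×10⁻⁵ = 1.85×10⁻⁵ T.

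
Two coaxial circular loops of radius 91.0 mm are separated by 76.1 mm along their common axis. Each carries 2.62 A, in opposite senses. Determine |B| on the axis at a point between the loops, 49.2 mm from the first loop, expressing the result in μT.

Each loop contributes B = μ₀IR²/[2(R²+z²)^(3/2)] on the axis, with z measured from that loop.
Loop 1 (z = 0.0492 m): B₁ = 1.23×10⁻⁵ T. Loop 2 (z = 0.0269 m): B₂ = 1.60×10⁻⁵ T.
The fields oppose: B = |B₁ − B₂| = 3.64×10⁻⁶ T.

B ≈ 3.64 μT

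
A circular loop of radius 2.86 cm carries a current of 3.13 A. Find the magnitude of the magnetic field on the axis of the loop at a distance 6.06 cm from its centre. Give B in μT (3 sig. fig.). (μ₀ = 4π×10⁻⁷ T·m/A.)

B ≈ 5.35 μT

On the axis of a circular loop, B = μ₀IR² / [2(R²+z²)^(3/2)].
R² + z² = (0.0286)² + (0.0606)² = 0.00449 m², and (R²+z²)^(3/2) = 3.01×10⁻⁴ m³.
B = (4π×10⁻⁷ × 3.13 × 0.000818) / (2 × 3.01×10⁻⁴) = 5.35×10⁻⁶ T.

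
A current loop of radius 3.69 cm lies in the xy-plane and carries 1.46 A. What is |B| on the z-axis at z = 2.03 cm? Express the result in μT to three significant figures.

B ≈ 16.7 μT

On the axis of a circular loop, B = μ₀IR² / [2(R²+z²)^(3/2)].
R² + z² = (0.0369)² + (0.0203)² = 0.001774 m², and (R²+z²)^(3/2) = 7.47×10⁻⁵ m³.
B = (4π×10⁻⁷ × 1.46 × 0.001362) / (2 × 7.47×10⁻⁵) = 1.67×10⁻⁵ T.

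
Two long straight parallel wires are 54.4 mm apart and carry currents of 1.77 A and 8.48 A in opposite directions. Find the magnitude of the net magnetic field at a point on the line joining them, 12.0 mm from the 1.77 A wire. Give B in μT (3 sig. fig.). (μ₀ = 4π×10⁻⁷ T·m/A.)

Each long wire gives B = μ₀I/(2πd). Distances are d₁ = 0.012 m and d₂ = 0.0424 m.
B₁ = 2.95×10⁻⁵ T, B₂ = 4.00×10⁻⁵ T.
Between antiparallel currents both contributions point the same way, so they add. B = B₁ + B₂ = 2.95×10⁻⁵ + 4.00×10⁻⁵ = 6.95×10⁻⁵ T.

B ≈ 69.5 μT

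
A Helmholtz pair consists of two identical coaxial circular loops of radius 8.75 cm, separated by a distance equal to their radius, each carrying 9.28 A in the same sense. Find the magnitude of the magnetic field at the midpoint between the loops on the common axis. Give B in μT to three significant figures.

Each loop contributes B = μ₀IR²/[2(R²+z²)^(3/2)] on the axis, with z measured from that loop.
Loop 1 (z = 0.04375 m): B₁ = 4.77×10⁻⁵ T. Loop 2 (z = 0.04375 m): B₂ = 4.77×10⁻⁵ T.
The fields add: B = B₁ + B₂ = 9.54×10⁻⁵ T.

B ≈ 95.4 μT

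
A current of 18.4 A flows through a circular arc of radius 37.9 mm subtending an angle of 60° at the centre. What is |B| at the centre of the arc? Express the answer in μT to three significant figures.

B ≈ 50.8 μT

The Biot–Savart field of a circular arc at its centre is B = μ₀Iφ/(4πR), with φ = 1.047 rad.
B = (4π×10⁻⁷ × 18.4 × 1.047) / (4π × 0.0379) = 5.08×10⁻⁵ T.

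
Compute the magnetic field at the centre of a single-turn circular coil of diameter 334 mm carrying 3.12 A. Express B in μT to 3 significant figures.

At the centre of a circular loop the Biot–Savart law gives B = μ₀I/(2R) (so R = 0.167 m).
B = (4π×10⁻⁷ × 3.12) / (2 × 0.167) = 1.17×10⁻⁵ T.

B ≈ 11.7 μT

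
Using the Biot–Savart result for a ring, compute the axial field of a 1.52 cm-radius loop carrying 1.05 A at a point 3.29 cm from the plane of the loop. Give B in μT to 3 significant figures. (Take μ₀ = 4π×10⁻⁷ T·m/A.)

On the axis of a circular loop, B = μ₀IR² / [2(R²+z²)^(3/2)].
R² + z² = (0.0152)² + (0.0329)² = 0.001313 m², and (R²+z²)^(3/2) = 4.76×10⁻⁵ m³.
B = (4π×10⁻⁷ × 1.05 × 0.000231) / (2 × 4.76×10⁻⁵) = 3.20×10⁻⁶ T.

B ≈ 3.20 μT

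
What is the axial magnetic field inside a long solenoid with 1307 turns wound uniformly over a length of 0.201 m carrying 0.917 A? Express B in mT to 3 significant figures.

B ≈ 7.49 mT

Inside a long solenoid, B = μ₀nI with n = 6502 turns/m.
B = 4π×10⁻⁷ × 6502 × 0.917 = 7.49×10⁻³ T.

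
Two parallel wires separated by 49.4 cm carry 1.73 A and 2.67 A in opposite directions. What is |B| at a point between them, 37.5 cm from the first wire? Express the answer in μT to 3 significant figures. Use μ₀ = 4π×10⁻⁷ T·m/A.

Each long wire gives B = μ₀I/(2πd). Distances are d₁ = 0.375 m and d₂ = 0.119 m.
B₁ = 9.23×10⁻⁷ T, B₂ = 4.49×10⁻⁶ T.
Between antiparallel currents both contributions point the same way, so they add. B = B₁ + B₂ = 9.23×10⁻⁷ + 4.49×10⁻⁶ = 5.41×10⁻⁶ T.

B ≈ 5.41 μT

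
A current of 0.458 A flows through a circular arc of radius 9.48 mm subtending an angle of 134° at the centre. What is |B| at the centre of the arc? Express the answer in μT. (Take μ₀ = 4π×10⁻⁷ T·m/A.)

B ≈ 11.3 μT

The Biot–Savart field of a circular arc at its centre is B = μ₀Iφ/(4πR), with φ = 2.339 rad.
B = (4π×10⁻⁷ × 0.458 × 2.339) / (4π × 0.00948) = 1.13×10⁻⁵ T.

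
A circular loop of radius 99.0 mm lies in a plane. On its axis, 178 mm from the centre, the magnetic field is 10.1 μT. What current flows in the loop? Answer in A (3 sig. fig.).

I ≈ 13.9 A

On the axis of a loop, B = μ₀IR²/[2(R²+z²)^(3/2)], so I = 2B(R²+z²)^(3/2)/(μ₀R²).
R² + z² = 0.009801 + 0.03168 = 0.04148 m²; raised to 3/2 gives 8.45×10⁻³ m³.
I = 2 × 1.01×10⁻⁵ × 8.45×10⁻³ / (1.26×10⁻⁶ × 0.009801) = 13.9 A.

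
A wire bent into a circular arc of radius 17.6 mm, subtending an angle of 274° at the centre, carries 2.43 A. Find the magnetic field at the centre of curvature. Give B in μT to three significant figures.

The Biot–Savart field of a circular arc at its centre is B = μ₀Iφ/(4πR), with φ = 4.782 rad.
B = (4π×10⁻⁷ × 2.43 × 4.782) / (4π × 0.0176) = 6.60×10⁻⁵ T.

B ≈ 66.0 μT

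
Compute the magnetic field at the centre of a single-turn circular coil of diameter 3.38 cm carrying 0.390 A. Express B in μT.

At the centre of a circular loop the Biot–Savart law gives B = μ₀I/(2R) (so R = 0.0169 m).
B = (4π×10⁻⁷ × 0.390) / (2 × 0.0169) = 1.45×10⁻⁵ T.

B ≈ 14.5 μT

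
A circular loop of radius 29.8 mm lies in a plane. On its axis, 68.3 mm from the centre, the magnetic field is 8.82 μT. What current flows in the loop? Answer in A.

I ≈ 6.54 A

On the axis of a loop, B = μ₀IR²/[2(R²+z²)^(3/2)], so I = 2B(R²+z²)^(3/2)/(μ₀R²).
R² + z² = 0.000888 + 0.004665 = 0.005553 m²; raised to 3/2 gives 4.14×10⁻⁴ m³.
I = 2 × 8.82×10⁻⁶ × 4.14×10⁻⁴ / (1.26×10⁻⁶ × 0.000888) = 6.54 A.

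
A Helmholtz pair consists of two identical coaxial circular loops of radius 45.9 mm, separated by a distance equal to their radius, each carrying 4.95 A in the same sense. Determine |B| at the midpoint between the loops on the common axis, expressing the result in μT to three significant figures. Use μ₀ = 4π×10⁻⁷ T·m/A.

B ≈ 97.0 μT

Each loop contributes B = μ₀IR²/[2(R²+z²)^(3/2)] on the axis, with z measured from that loop.
Loop 1 (z = 0.02295 m): B₁ = 4.85×10⁻⁵ T. Loop 2 (z = 0.02295 m): B₂ = 4.85×10⁻⁵ T.
The fields add: B = B₁ + B₂ = 9.70×10⁻⁵ T.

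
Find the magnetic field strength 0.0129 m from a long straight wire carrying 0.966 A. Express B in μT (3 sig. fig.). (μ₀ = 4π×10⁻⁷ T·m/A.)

For an infinitely long straight wire, B = μ₀I/(2πd).
B = (4π×10⁻⁷ × 0.966) / (2π × 0.0129) = 1.50×10⁻⁵ T.

B ≈ 15.0 μT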